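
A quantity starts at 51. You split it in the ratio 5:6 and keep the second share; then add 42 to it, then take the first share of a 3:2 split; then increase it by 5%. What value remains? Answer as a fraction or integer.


Start with 51.
Step 1: Split 5:6, second share = 51 * 6/11 = 306/11
Step 2: Add 42: 306/11+42=768/11; split 3:2 first = 768/11*3/5 = 2304/55
Step 3: Increase by 5%: 2304/55 * 105/100 = 12096/275
Final result = 12096/275

12096/275


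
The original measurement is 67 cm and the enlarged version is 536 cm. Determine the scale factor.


Original length = 67 cm
Scaled length = 536 cm
Scale factor = 536 / 67
= 8

8


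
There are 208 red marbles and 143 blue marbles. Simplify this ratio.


Find GCD(208, 143)
GCD = 13
Divide both by 13: 208/13 = 16, 143/13 = 11
Simplified ratio = 16:11

16:11


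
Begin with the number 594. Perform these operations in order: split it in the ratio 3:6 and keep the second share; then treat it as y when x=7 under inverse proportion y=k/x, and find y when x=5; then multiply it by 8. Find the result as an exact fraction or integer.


Start with 594.
Step 1: Split 3:6, second share = 594 * 6/9 = 396
Step 2: Inverse prop: k = (396)*7; new y = k/5 = 396*7/5 = 2772/5
Step 3: Multiply by 8: 2772/5 * 8 = 22176/5
Final result = 22176/5

22176/5


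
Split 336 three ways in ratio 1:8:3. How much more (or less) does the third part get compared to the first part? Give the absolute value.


Total parts = 1 + 8 + 3 = 12
Value per part = 336 / 12 = 28
Shares: 1*28=28, 8*28=224, 3*28=84
Third share = 84, first share = 28
Difference = |84 - 28| = 56

56


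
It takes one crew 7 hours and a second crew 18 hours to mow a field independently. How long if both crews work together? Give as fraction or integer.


Rate of A = 1/7 job per hour
Rate of B = 1/18 job per hour
Combined rate = 1/7 + 1/18
Find common denominator: (18 + 7)/(7*18) = 25/126
Combined rate = 25/126 job per hour
Time together = 1 / (25/126) = 126/25 hours

126/25


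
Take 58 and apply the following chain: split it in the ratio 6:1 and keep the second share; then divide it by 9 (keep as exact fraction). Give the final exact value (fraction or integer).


Start with 58.
Step 1: Split 6:1, second share = 58 * 1/7 = 58/7
Step 2: Divide by 9: 58/7 / 9 = 58/63
Final result = 58/63

58/63


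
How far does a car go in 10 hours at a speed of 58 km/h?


Using distance = speed * time
Speed = 58 km/h
Time = 10 hours
Distance = 58 * 10
= 580 km

580


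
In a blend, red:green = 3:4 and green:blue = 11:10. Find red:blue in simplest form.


Given a:b = 3:4 and b:c = 11:10
Make b consistent. Multiply first ratio by 11: a:b = 33:44
Multiply second ratio by 4: b:c = 44:40
Now b = 44 in both, so a:b:c = 33:44:40
Therefore a:c = 33:40
Simplify by GCD: a:c = 33:40

33:40


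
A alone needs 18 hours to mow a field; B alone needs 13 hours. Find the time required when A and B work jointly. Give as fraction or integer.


Rate of A = 1/18 job per hour
Rate of B = 1/13 job per hour
Combined rate = 1/18 + 1/13
Find common denominator: (13 + 18)/(18*13) = 31/234
Combined rate = 31/234 job per hour
Time together = 1 / (31/234) = 234/31 hours

234/31


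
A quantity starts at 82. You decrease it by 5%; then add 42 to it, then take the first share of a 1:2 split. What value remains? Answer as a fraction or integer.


Start with 82.
Step 1: Decrease by 5%: 82 * 95/100 = 779/10
Step 2: Add 42: 779/10+42=1199/10; split 1:2 first = 1199/10*1/3 = 1199/30
Final result = 1199/30

1199/30


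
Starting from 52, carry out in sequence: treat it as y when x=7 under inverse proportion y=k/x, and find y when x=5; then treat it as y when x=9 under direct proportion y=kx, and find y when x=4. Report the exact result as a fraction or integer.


Start with 52.
Step 1: Inverse prop: k = (52)*7; new y = k/5 = 52*7/5 = 364/5
Step 2: Direct prop: k = (364/5)/9; new y = k*4 = 364/5*4/9 = 1456/45
Final result = 1456/45

1456/45


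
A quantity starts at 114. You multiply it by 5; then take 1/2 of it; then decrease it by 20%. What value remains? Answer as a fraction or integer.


Start with 114.
Step 1: Multiply by 5: 114 * 5 = 570
Step 2: Take 1/2: 570 * 1/2 = 285
Step 3: Decrease by 20%: 285 * 80/100 = 228
Final result = 228

228


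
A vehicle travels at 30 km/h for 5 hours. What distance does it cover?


Using distance = speed * time
Speed = 30 km/h
Time = 5 hours
Distance = 30 * 5
= 150 km

150


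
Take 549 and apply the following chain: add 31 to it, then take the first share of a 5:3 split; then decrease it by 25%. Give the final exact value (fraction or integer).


Start with 549.
Step 1: Add 31: 549+31=580; split 5:3 first = 580*5/8 = 725/2
Step 2: Decrease by 25%: 725/2 * 75/100 = 2175/8
Final result = 2175/8

2175/8


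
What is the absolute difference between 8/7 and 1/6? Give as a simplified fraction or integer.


Simplify: 8/7 = 8/7 and 1/6 = 1/6
Find common denominator: LCD = 42
Convert: 48/42 and 7/42
Difference = |48 - 7|/42 = 41/42
Simplified = 41/42

41/42


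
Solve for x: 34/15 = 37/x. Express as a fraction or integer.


Setting up: 34/15 = 37/x
Cross multiply: 34 * x = 15 * 37
34x = 555
x = 555/34
x = 555/34

555/34


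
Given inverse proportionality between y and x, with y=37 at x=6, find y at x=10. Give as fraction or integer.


Inverse proportion: y = k/x
Find k: k = 6 * 37 = 222
Compute y at x=10: y = 222/10
y = 111/5

111/5


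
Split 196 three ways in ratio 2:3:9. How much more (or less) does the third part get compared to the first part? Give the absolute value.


Total parts = 2 + 3 + 9 = 14
Value per part = 196 / 14 = 14
Shares: 2*14=28, 3*14=42, 9*14=126
Third share = 126, first share = 28
Difference = |126 - 28| = 98

98


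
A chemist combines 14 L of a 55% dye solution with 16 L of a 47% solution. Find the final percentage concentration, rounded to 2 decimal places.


Solute in mixture 1 = 55% of 14 L = 14*55/100 = 77/10 L
Solute in mixture 2 = 47% of 16 L = 16*47/100 = 188/25 L
Total solute = 77/10 + 188/25 = 761/50 L
Total volume = 14 + 16 = 30 L
Final concentration = 761/50/30 * 100 = 50.73%

50.73


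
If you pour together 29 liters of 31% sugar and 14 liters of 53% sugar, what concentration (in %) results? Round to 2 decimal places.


Solute in mixture 1 = 31% of 29 L = 29*31/100 = 899/100 L
Solute in mixture 2 = 53% of 14 L = 14*53/100 = 371/50 L
Total solute = 899/100 + 371/50 = 1641/100 L
Total volume = 29 + 14 = 43 L
Final concentration = 1641/100/43 * 100 = 38.16%

38.16


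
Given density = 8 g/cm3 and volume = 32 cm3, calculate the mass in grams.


Using mass = density * volume
Density = 8 g/cm3
Volume = 32 cm3
Mass = 8 * 32
= 256 g

256


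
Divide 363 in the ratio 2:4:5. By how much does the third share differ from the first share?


Total parts = 2 + 4 + 5 = 11
Value per part = 363 / 11 = 33
Shares: 2*33=66, 4*33=132, 5*33=165
Third share = 165, first share = 66
Difference = |165 - 66| = 99

99


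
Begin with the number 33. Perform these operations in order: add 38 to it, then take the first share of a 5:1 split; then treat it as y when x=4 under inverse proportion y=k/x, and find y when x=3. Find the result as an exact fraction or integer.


Start with 33.
Step 1: Add 38: 33+38=71; split 5:1 first = 71*5/6 = 355/6
Step 2: Inverse prop: k = (355/6)*4; new y = k/3 = 355/6*4/3 = 710/9
Final result = 710/9

710/9


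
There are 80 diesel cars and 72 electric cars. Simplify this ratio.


Find GCD(80, 72)
GCD = 8
Divide both by 8: 80/8 = 10, 72/8 = 9
Simplified ratio = 10:9

10:9


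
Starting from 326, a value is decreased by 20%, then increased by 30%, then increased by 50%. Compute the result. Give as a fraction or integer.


Start: 326
Step 1: decrease by 20% => multiply by 80/100
  326 * 80/100 = 1304/5
Step 2: increase by 30% => multiply by 130/100
  1304/5 * 130/100 = 8476/25
Step 3: increase by 50% => multiply by 150/100
  8476/25 * 150/100 = 12714/25
Final value = 12714/25

12714/25


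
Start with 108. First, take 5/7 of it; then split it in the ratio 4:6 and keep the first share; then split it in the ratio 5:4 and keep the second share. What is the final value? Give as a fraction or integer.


Start with 108.
Step 1: Take 5/7: 108 * 5/7 = 540/7
Step 2: Split 4:6, first share = 540/7 * 4/10 = 216/7
Step 3: Split 5:4, second share = 216/7 * 4/9 = 96/7
Final result = 96/7

96/7


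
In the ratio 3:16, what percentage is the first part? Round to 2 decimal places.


Total parts = 3 + 16 = 19
First part fraction = 3/19
Percentage = (3/19) * 100
= 0.157895 * 100
= 15.79%

15.79


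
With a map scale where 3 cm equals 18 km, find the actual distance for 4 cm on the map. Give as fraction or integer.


Map scale: 3 cm = 18 km
Measured distance on map = 4 cm
Set up proportion: 4 * 18 / 3
= 72 / 3
= 24 km

24


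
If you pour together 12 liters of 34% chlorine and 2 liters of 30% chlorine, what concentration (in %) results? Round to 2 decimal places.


Solute in mixture 1 = 34% of 12 L = 12*34/100 = 102/25 L
Solute in mixture 2 = 30% of 2 L = 2*30/100 = 3/5 L
Total solute = 102/25 + 3/5 = 117/25 L
Total volume = 12 + 2 = 14 L
Final concentration = 117/25/14 * 100 = 33.43%

33.43


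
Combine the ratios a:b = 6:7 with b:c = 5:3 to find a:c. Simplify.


Given a:b = 6:7 and b:c = 5:3
Make b consistent. Multiply first ratio by 5: a:b = 30:35
Multiply second ratio by 7: b:c = 35:21
Now b = 35 in both, so a:b:c = 30:35:21
Therefore a:c = 30:21
Simplify by GCD: a:c = 10:7

10:7


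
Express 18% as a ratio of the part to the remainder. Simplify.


Part = 18%, Remainder = 82%
Ratio = 18:82
GCD(18, 82) = 2
Simplify: 9:41 = 9:41

9:41


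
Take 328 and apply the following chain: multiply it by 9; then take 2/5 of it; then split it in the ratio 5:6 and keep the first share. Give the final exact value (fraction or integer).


Start with 328.
Step 1: Multiply by 9: 328 * 9 = 2952
Step 2: Take 2/5: 2952 * 2/5 = 5904/5
Step 3: Split 5:6, first share = 5904/5 * 5/11 = 5904/11
Final result = 5904/11

5904/11


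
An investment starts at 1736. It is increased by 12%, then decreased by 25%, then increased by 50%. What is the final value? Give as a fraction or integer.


Start: 1736
Step 1: increase by 12% => multiply by 112/100
  1736 * 112/100 = 48608/25
Step 2: decrease by 25% => multiply by 75/100
  48608/25 * 75/100 = 36456/25
Step 3: increase by 50% => multiply by 150/100
  36456/25 * 150/100 = 54684/25
Final value = 54684/25

54684/25


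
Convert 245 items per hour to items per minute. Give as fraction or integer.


Converting from per hour to per minute
Rate = 245 items per hour
Divide by 60: 245/60
= 49/12 items per minute

49/12


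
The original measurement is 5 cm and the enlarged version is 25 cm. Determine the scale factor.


Original length = 5 cm
Scaled length = 25 cm
Scale factor = 25 / 5
= 5

5


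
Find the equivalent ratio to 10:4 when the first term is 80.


Original ratio: 10:4
First term target: 80
Scale factor = 80 / 10 = 8
Multiply second term: 4 * 8 = 32
Equivalent ratio = 80:32

80:32


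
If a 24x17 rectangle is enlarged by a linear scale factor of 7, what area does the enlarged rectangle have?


Original dimensions: 24 x 17
Enlargement factor = 7
New width = 24 * 7 = 168
New height = 17 * 7 = 119
New area = 168 * 119 = 19992

19992


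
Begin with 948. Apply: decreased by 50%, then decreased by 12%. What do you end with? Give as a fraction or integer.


Start: 948
Step 1: decrease by 50% => multiply by 50/100
  948 * 50/100 = 474
Step 2: decrease by 12% => multiply by 88/100
  474 * 88/100 = 10428/25
Final value = 10428/25

10428/25


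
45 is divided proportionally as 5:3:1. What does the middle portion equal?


Ratio = 5:3:1
Total parts = 5 + 3 + 1 = 9
Value per part = 45 / 9 = 5
First share = 5 * 5 = 25
Middle share = 3 * 5 = 15
Third share = 1 * 5 = 5

15


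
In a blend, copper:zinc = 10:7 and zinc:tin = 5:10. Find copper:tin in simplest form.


Given a:b = 10:7 and b:c = 5:10
Make b consistent. Multiply first ratio by 5: a:b = 50:35
Multiply second ratio by 7: b:c = 35:70
Now b = 35 in both, so a:b:c = 50:35:70
Therefore a:c = 50:70
Simplify by GCD: a:c = 5:7

5:7


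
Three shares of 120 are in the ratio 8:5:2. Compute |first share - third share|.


Total parts = 8 + 5 + 2 = 15
Value per part = 120 / 15 = 8
Shares: 8*8=64, 5*8=40, 2*8=16
First share = 64, third share = 16
Difference = |64 - 16| = 48

48


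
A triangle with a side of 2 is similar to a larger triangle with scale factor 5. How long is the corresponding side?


Similar triangles have proportional sides
Scale factor = 5
Smaller side = 2
Corresponding larger side = 2 * 5
= 10

10


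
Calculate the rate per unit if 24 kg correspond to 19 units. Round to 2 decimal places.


Total kg = 24
Number of units = 19
Unit rate = 24 / 19
= 1.26 kg per unit

1.26


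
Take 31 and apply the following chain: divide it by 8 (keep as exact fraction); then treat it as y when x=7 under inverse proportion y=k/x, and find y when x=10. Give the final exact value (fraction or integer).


Start with 31.
Step 1: Divide by 8: 31 / 8 = 31/8
Step 2: Inverse prop: k = (31/8)*7; new y = k/10 = 31/8*7/10 = 217/80
Final result = 217/80

217/80


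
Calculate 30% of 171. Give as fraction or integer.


Compute 30% of 171
Convert percentage: 30% = 30/100
Multiply: 171 * 30/100
= 5130/100
= 513/10

513/10


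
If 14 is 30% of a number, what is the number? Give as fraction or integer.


Given: 14 is 30% of the whole
Set up: 14 = 30/100 * whole
whole = 14 * 100 / 30
whole = 1400 / 30
whole = 140/3

140/3


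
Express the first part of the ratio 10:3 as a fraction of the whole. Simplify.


Total parts = 10 + 3 = 13
First part fraction = 10/13
Simplify: 10/13 = 10/13

10/13


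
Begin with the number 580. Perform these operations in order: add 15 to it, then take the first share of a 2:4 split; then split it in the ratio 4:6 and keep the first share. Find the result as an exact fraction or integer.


Start with 580.
Step 1: Add 15: 580+15=595; split 2:4 first = 595*2/6 = 595/3
Step 2: Split 4:6, first share = 595/3 * 4/10 = 238/3
Final result = 238/3

238/3


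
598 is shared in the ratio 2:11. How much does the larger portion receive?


Total parts = 2 + 11 = 13
Value per part = 598 / 13 = 46
First share = 2 * 46 = 92
Second share = 11 * 46 = 506
Larger share = 506

506


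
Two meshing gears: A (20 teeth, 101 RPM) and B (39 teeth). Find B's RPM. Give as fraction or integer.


Gear ratio: teeth_A * RPM_A = teeth_B * RPM_B
20 * 101 = 39 * RPM_B
2020 = 39 * RPM_B
RPM_B = 2020 / 39
RPM_B = 2020/39

2020/39


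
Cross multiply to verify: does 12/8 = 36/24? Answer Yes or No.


Cross multiply to check 12/8 = 36/24
Left cross product: 12 * 24 = 288
Right cross product: 8 * 36 = 288
288 = 288
Equal, so proportions match => Yes

Yes


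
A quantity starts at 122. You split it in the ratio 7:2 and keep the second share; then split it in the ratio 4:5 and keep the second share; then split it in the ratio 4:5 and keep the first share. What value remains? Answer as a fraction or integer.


Start with 122.
Step 1: Split 7:2, second share = 122 * 2/9 = 244/9
Step 2: Split 4:5, second share = 244/9 * 5/9 = 1220/81
Step 3: Split 4:5, first share = 1220/81 * 4/9 = 4880/729
Final result = 4880/729

4880/729


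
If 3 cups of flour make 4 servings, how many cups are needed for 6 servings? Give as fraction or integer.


Original: 3 cups for 4 servings
Target servings = 6
Scaling factor = 6/4
New amount = 3 * 6/4
= 18/4
= 9/2 cups

9/2


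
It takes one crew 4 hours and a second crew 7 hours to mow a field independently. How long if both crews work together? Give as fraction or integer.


Rate of A = 1/4 job per hour
Rate of B = 1/7 job per hour
Combined rate = 1/4 + 1/7
Find common denominator: (7 + 4)/(4*7) = 11/28
Combined rate = 11/28 job per hour
Time together = 1 / (11/28) = 28/11 hours

28/11


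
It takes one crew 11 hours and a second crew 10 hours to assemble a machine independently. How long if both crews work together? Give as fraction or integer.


Rate of A = 1/11 job per hour
Rate of B = 1/10 job per hour
Combined rate = 1/11 + 1/10
Find common denominator: (10 + 11)/(11*10) = 21/110
Combined rate = 21/110 job per hour
Time together = 1 / (21/110) = 110/21 hours

110/21


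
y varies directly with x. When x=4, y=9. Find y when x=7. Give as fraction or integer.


Direct proportion: y = kx
Find k: k = 9/4 = 9/4
Compute y at x=7: y = 9/4 * 7
y = 63/4

63/4


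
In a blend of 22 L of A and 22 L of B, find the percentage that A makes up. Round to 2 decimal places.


Volume of A = 22 L
Volume of B = 22 L
Total volume = 22 + 22 = 44 L
Percentage of A = (22/44) * 100
= 50.00%

50.00


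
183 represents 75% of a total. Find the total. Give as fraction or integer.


Given: 183 is 75% of the whole
Set up: 183 = 75/100 * whole
whole = 183 * 100 / 75
whole = 18300 / 75
whole = 244

244


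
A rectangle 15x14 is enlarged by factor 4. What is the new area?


Original dimensions: 15 x 14
Enlargement factor = 4
New width = 15 * 4 = 60
New height = 14 * 4 = 56
New area = 60 * 56 = 3360

3360


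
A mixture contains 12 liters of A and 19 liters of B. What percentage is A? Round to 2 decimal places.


Volume of A = 12 L
Volume of B = 19 L
Total volume = 12 + 19 = 31 L
Percentage of A = (12/31) * 100
= 38.71%

38.71


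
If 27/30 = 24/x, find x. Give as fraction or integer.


Setting up: 27/30 = 24/x
Cross multiply: 27 * x = 30 * 24
27x = 720
x = 720/27
x = 80/3

80/3


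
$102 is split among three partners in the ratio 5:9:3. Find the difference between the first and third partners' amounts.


Total parts = 5 + 9 + 3 = 17
Value per part = 102 / 17 = 6
Shares: 5*6=30, 9*6=54, 3*6=18
First share = 30, third share = 18
Difference = |30 - 18| = 12

12


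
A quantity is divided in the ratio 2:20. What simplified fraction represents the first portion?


Total parts = 2 + 20 = 22
First part fraction = 2/22
Simplify: 2/22 = 1/11

1/11


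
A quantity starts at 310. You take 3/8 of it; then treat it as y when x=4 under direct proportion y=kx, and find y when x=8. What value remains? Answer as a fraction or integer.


Start with 310.
Step 1: Take 3/8: 310 * 3/8 = 465/4
Step 2: Direct prop: k = (465/4)/4; new y = k*8 = 465/4*8/4 = 465/2
Final result = 465/2

465/2


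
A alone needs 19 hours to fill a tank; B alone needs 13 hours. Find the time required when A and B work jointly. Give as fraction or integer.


Rate of A = 1/19 job per hour
Rate of B = 1/13 job per hour
Combined rate = 1/19 + 1/13
Find common denominator: (13 + 19)/(19*13) = 32/247
Combined rate = 32/247 job per hour
Time together = 1 / (32/247) = 247/32 hours

247/32


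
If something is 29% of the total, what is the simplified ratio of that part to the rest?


Part = 29%, Remainder = 71%
Ratio = 29:71
GCD(29, 71) = 1
Simplify: 29:71 = 29:71

29:71


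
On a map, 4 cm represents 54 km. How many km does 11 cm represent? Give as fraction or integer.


Map scale: 4 cm = 54 km
Measured distance on map = 11 cm
Set up proportion: 11 * 54 / 4
= 594 / 4
= 297/2 km

297/2


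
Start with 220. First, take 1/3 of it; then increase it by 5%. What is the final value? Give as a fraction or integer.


Start with 220.
Step 1: Take 1/3: 220 * 1/3 = 220/3
Step 2: Increase by 5%: 220/3 * 105/100 = 77
Final result = 77

77


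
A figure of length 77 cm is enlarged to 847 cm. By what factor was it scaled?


Original length = 77 cm
Scaled length = 847 cm
Scale factor = 847 / 77
= 11

11


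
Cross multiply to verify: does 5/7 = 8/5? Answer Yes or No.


Cross multiply to check 5/7 = 8/5
Left cross product: 5 * 5 = 25
Right cross product: 7 * 8 = 56
25 != 56
Not equal, so proportions differ => No

No


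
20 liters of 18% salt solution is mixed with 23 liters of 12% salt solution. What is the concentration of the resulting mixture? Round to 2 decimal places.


Solute in mixture 1 = 18% of 20 L = 20*18/100 = 18/5 L
Solute in mixture 2 = 12% of 23 L = 23*12/100 = 69/25 L
Total solute = 18/5 + 69/25 = 159/25 L
Total volume = 20 + 23 = 43 L
Final concentration = 159/25/43 * 100 = 14.79%

14.79


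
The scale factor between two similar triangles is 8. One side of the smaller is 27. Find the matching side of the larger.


Similar triangles have proportional sides
Scale factor = 8
Smaller side = 27
Corresponding larger side = 27 * 8
= 216

216


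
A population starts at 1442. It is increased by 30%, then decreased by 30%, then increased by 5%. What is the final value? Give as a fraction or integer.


Start: 1442
Step 1: increase by 30% => multiply by 130/100
  1442 * 130/100 = 9373/5
Step 2: decrease by 30% => multiply by 70/100
  9373/5 * 70/100 = 65611/50
Step 3: increase by 5% => multiply by 105/100
  65611/50 * 105/100 = 1377831/1000
Final value = 1377831/1000

1377831/1000


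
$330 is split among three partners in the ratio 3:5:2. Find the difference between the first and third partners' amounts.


Total parts = 3 + 5 + 2 = 10
Value per part = 330 / 10 = 33
Shares: 3*33=99, 5*33=165, 2*33=66
First share = 99, third share = 66
Difference = |99 - 66| = 33

33


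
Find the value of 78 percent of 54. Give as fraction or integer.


Compute 78% of 54
Convert percentage: 78% = 78/100
Multiply: 54 * 78/100
= 4212/100
= 1053/25

1053/25


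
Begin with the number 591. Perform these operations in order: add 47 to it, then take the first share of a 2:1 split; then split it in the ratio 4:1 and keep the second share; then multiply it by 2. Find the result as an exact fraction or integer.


Start with 591.
Step 1: Add 47: 591+47=638; split 2:1 first = 638*2/3 = 1276/3
Step 2: Split 4:1, second share = 1276/3 * 1/5 = 1276/15
Step 3: Multiply by 2: 1276/15 * 2 = 2552/15
Final result = 2552/15

2552/15


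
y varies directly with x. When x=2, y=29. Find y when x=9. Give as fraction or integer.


Direct proportion: y = kx
Find k: k = 29/2 = 29/2
Compute y at x=9: y = 29/2 * 9
y = 261/2

261/2


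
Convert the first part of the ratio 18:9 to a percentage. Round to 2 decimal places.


Total parts = 18 + 9 = 27
First part fraction = 18/27
Percentage = (18/27) * 100
= 0.666667 * 100
= 66.67%

66.67


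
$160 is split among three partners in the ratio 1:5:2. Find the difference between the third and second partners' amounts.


Total parts = 1 + 5 + 2 = 8
Value per part = 160 / 8 = 20
Shares: 1*20=20, 5*20=100, 2*20=40
Third share = 40, second share = 100
Difference = |40 - 100| = 60

60


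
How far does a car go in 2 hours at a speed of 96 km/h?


Using distance = speed * time
Speed = 96 km/h
Time = 2 hours
Distance = 96 * 2
= 192 km

192


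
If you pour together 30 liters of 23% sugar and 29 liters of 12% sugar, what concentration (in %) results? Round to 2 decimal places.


Solute in mixture 1 = 23% of 30 L = 30*23/100 = 69/10 L
Solute in mixture 2 = 12% of 29 L = 29*12/100 = 87/25 L
Total solute = 69/10 + 87/25 = 519/50 L
Total volume = 30 + 29 = 59 L
Final concentration = 519/50/59 * 100 = 17.59%

17.59


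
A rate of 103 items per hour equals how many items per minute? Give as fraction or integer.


Converting from per hour to per minute
Rate = 103 items per hour
Divide by 60: 103/60
= 103/60 items per minute

103/60


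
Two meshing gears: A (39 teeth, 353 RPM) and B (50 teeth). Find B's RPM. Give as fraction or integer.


Gear ratio: teeth_A * RPM_A = teeth_B * RPM_B
39 * 353 = 50 * RPM_B
13767 = 50 * RPM_B
RPM_B = 13767 / 50
RPM_B = 13767/50

13767/50


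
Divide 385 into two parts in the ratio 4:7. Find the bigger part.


Total parts = 4 + 7 = 11
Value per part = 385 / 11 = 35
First share = 4 * 35 = 140
Second share = 7 * 35 = 245
Larger share = 245

245


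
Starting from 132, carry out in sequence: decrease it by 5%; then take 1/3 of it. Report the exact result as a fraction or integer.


Start with 132.
Step 1: Decrease by 5%: 132 * 95/100 = 627/5
Step 2: Take 1/3: 627/5 * 1/3 = 209/5
Final result = 209/5

209/5


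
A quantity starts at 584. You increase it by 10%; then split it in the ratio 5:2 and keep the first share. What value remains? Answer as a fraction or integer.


Start with 584.
Step 1: Increase by 10%: 584 * 110/100 = 3212/5
Step 2: Split 5:2, first share = 3212/5 * 5/7 = 3212/7
Final result = 3212/7

3212/7


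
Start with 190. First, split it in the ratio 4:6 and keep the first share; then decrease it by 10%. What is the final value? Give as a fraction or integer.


Start with 190.
Step 1: Split 4:6, first share = 190 * 4/10 = 76
Step 2: Decrease by 10%: 76 * 90/100 = 342/5
Final result = 342/5

342/5


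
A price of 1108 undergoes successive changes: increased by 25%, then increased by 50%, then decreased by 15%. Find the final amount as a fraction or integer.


Start: 1108
Step 1: increase by 25% => multiply by 125/100
  1108 * 125/100 = 1385
Step 2: increase by 50% => multiply by 150/100
  1385 * 150/100 = 4155/2
Step 3: decrease by 15% => multiply by 85/100
  4155/2 * 85/100 = 14127/8
Final value = 14127/8

14127/8


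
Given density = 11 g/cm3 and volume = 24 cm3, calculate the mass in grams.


Using mass = density * volume
Density = 11 g/cm3
Volume = 24 cm3
Mass = 11 * 24
= 264 g

264


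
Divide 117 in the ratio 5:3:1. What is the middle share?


Ratio = 5:3:1
Total parts = 5 + 3 + 1 = 9
Value per part = 117 / 9 = 13
First share = 5 * 13 = 65
Middle share = 3 * 13 = 39
Third share = 1 * 13 = 13

39


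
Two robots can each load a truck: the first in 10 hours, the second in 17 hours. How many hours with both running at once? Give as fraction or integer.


Rate of A = 1/10 job per hour
Rate of B = 1/17 job per hour
Combined rate = 1/10 + 1/17
Find common denominator: (17 + 10)/(10*17) = 27/170
Combined rate = 27/170 job per hour
Time together = 1 / (27/170) = 170/27 hours

170/27


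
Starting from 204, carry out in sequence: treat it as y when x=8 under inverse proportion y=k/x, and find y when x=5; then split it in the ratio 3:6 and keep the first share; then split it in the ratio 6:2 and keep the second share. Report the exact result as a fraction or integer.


Start with 204.
Step 1: Inverse prop: k = (204)*8; new y = k/5 = 204*8/5 = 1632/5
Step 2: Split 3:6, first share = 1632/5 * 3/9 = 544/5
Step 3: Split 6:2, second share = 544/5 * 2/8 = 136/5
Final result = 136/5

136/5


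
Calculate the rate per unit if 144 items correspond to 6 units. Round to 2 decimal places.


Total items = 144
Number of units = 6
Unit rate = 144 / 6
= 24 items per unit

24


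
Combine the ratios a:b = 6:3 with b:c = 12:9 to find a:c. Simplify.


Given a:b = 6:3 and b:c = 12:9
Make b consistent. Multiply first ratio by 12: a:b = 72:36
Multiply second ratio by 3: b:c = 36:27
Now b = 36 in both, so a:b:c = 72:36:27
Therefore a:c = 72:27
Simplify by GCD: a:c = 8:3

8:3


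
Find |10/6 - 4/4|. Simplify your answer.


Simplify: 10/6 = 5/3 and 4/4 = 1
Find common denominator: LCD = 3
Convert: 5/3 and 3/3
Difference = |5 - 3|/3 = 2/3
Simplified = 2/3

2/3


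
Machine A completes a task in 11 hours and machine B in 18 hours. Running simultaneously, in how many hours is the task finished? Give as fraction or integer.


Rate of A = 1/11 job per hour
Rate of B = 1/18 job per hour
Combined rate = 1/11 + 1/18
Find common denominator: (18 + 11)/(11*18) = 29/198
Combined rate = 29/198 job per hour
Time together = 1 / (29/198) = 198/29 hours

198/29


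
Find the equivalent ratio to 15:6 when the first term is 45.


Original ratio: 15:6
First term target: 45
Scale factor = 45 / 15 = 3
Multiply second term: 6 * 3 = 18
Equivalent ratio = 45:18

45:18


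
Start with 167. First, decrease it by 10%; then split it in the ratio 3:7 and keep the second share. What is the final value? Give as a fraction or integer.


Start with 167.
Step 1: Decrease by 10%: 167 * 90/100 = 1503/10
Step 2: Split 3:7, second share = 1503/10 * 7/10 = 10521/100
Final result = 10521/100

10521/100


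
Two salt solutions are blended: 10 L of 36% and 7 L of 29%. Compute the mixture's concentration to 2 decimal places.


Solute in mixture 1 = 36% of 10 L = 10*36/100 = 18/5 L
Solute in mixture 2 = 29% of 7 L = 7*29/100 = 203/100 L
Total solute = 18/5 + 203/100 = 563/100 L
Total volume = 10 + 7 = 17 L
Final concentration = 563/100/17 * 100 = 33.12%

33.12


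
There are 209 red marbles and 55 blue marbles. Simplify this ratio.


Find GCD(209, 55)
GCD = 11
Divide both by 11: 209/11 = 19, 55/11 = 5
Simplified ratio = 19:5

19:5


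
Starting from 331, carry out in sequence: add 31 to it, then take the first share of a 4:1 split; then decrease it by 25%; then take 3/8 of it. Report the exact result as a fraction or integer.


Start with 331.
Step 1: Add 31: 331+31=362; split 4:1 first = 362*4/5 = 1448/5
Step 2: Decrease by 25%: 1448/5 * 75/100 = 1086/5
Step 3: Take 3/8: 1086/5 * 3/8 = 1629/20
Final result = 1629/20

1629/20


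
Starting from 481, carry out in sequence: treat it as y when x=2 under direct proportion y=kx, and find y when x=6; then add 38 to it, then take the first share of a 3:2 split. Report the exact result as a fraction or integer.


Start with 481.
Step 1: Direct prop: k = (481)/2; new y = k*6 = 481*6/2 = 1443
Step 2: Add 38: 1443+38=1481; split 3:2 first = 1481*3/5 = 4443/5
Final result = 4443/5

4443/5


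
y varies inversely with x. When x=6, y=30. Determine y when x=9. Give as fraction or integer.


Inverse proportion: y = k/x
Find k: k = 6 * 30 = 180
Compute y at x=9: y = 180/9
y = 20

20


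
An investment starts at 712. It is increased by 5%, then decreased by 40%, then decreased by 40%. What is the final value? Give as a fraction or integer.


Start: 712
Step 1: increase by 5% => multiply by 105/100
  712 * 105/100 = 3738/5
Step 2: decrease by 40% => multiply by 60/100
  3738/5 * 60/100 = 11214/25
Step 3: decrease by 40% => multiply by 60/100
  11214/25 * 60/100 = 33642/125
Final value = 33642/125

33642/125


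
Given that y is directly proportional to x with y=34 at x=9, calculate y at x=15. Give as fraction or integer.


Direct proportion: y = kx
Find k: k = 34/9 = 34/9
Compute y at x=15: y = 34/9 * 15
y = 170/3

170/3


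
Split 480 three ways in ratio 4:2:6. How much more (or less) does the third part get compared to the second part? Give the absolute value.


Total parts = 4 + 2 + 6 = 12
Value per part = 480 / 12 = 40
Shares: 4*40=160, 2*40=80, 6*40=240
Third share = 240, second share = 80
Difference = |240 - 80| = 160

160


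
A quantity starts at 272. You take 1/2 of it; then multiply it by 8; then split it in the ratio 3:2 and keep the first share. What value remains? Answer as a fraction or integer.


Start with 272.
Step 1: Take 1/2: 272 * 1/2 = 136
Step 2: Multiply by 8: 136 * 8 = 1088
Step 3: Split 3:2, first share = 1088 * 3/5 = 3264/5
Final result = 3264/5

3264/5


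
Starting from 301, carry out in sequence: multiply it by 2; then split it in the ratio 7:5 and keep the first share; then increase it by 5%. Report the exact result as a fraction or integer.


Start with 301.
Step 1: Multiply by 2: 301 * 2 = 602
Step 2: Split 7:5, first share = 602 * 7/12 = 2107/6
Step 3: Increase by 5%: 2107/6 * 105/100 = 14749/40
Final result = 14749/40

14749/40


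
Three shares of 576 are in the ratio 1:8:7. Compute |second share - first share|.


Total parts = 1 + 8 + 7 = 16
Value per part = 576 / 16 = 36
Shares: 1*36=36, 8*36=288, 7*36=252
Second share = 288, first share = 36
Difference = |288 - 36| = 252

252


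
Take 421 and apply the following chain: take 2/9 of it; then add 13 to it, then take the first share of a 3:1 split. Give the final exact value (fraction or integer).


Start with 421.
Step 1: Take 2/9: 421 * 2/9 = 842/9
Step 2: Add 13: 842/9+13=959/9; split 3:1 first = 959/9*3/4 = 959/12
Final result = 959/12

959/12


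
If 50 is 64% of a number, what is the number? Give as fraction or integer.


Given: 50 is 64% of the whole
Set up: 50 = 64/100 * whole
whole = 50 * 100 / 64
whole = 5000 / 64
whole = 625/8

625/8


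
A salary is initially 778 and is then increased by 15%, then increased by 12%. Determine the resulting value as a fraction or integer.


Start: 778
Step 1: increase by 15% => multiply by 115/100
  778 * 115/100 = 8947/10
Step 2: increase by 12% => multiply by 112/100
  8947/10 * 112/100 = 125258/125
Final value = 125258/125

125258/125


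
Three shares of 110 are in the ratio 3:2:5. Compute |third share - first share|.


Total parts = 3 + 2 + 5 = 10
Value per part = 110 / 10 = 11
Shares: 3*11=33, 2*11=22, 5*11=55
Third share = 55, first share = 33
Difference = |55 - 33| = 22

22


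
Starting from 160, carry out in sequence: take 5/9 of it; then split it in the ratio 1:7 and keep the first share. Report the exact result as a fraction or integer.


Start with 160.
Step 1: Take 5/9: 160 * 5/9 = 800/9
Step 2: Split 1:7, first share = 800/9 * 1/8 = 100/9
Final result = 100/9

100/9


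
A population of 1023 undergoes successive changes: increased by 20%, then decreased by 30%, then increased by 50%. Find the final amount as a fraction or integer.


Start: 1023
Step 1: increase by 20% => multiply by 120/100
  1023 * 120/100 = 6138/5
Step 2: decrease by 30% => multiply by 70/100
  6138/5 * 70/100 = 21483/25
Step 3: increase by 50% => multiply by 150/100
  21483/25 * 150/100 = 64449/50
Final value = 64449/50

64449/50


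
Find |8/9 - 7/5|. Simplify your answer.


Simplify: 8/9 = 8/9 and 7/5 = 7/5
Find common denominator: LCD = 45
Convert: 40/45 and 63/45
Difference = |40 - 63|/45 = 23/45
Simplified = 23/45

23/45


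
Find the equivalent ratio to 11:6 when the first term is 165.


Original ratio: 11:6
First term target: 165
Scale factor = 165 / 11 = 15
Multiply second term: 6 * 15 = 90
Equivalent ratio = 165:90

165:90


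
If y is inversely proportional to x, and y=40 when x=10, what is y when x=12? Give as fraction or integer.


Inverse proportion: y = k/x
Find k: k = 10 * 40 = 400
Compute y at x=12: y = 400/12
y = 100/3

100/3


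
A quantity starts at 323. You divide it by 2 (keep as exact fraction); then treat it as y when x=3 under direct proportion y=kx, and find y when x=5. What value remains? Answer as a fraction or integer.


Start with 323.
Step 1: Divide by 2: 323 / 2 = 323/2
Step 2: Direct prop: k = (323/2)/3; new y = k*5 = 323/2*5/3 = 1615/6
Final result = 1615/6

1615/6


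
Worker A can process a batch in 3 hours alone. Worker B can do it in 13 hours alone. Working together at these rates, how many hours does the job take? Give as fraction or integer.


Rate of A = 1/3 job per hour
Rate of B = 1/13 job per hour
Combined rate = 1/3 + 1/13
Find common denominator: (13 + 3)/(3*13) = 16/39
Combined rate = 16/39 job per hour
Time together = 1 / (16/39) = 39/16 hours

39/16


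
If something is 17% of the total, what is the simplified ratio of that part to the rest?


Part = 17%, Remainder = 83%
Ratio = 17:83
GCD(17, 83) = 1
Simplify: 17:83 = 17:83

17:83


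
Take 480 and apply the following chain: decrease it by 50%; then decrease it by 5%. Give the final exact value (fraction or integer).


Start with 480.
Step 1: Decrease by 50%: 480 * 50/100 = 240
Step 2: Decrease by 5%: 240 * 95/100 = 228
Final result = 228

228


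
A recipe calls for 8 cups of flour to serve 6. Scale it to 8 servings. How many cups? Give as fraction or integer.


Original: 8 cups for 6 servings
Target servings = 8
Scaling factor = 8/6
New amount = 8 * 8/6
= 64/6
= 32/3 cups

32/3


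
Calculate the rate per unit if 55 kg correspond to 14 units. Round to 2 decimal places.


Total kg = 55
Number of units = 14
Unit rate = 55 / 14
= 3.93 kg per unit

3.93


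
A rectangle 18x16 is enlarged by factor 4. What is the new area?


Original dimensions: 18 x 16
Enlargement factor = 4
New width = 18 * 4 = 72
New height = 16 * 4 = 64
New area = 72 * 64 = 4608

4608


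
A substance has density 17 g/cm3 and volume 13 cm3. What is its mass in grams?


Using mass = density * volume
Density = 17 g/cm3
Volume = 13 cm3
Mass = 17 * 13
= 221 g

221


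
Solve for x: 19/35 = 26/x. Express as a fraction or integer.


Setting up: 19/35 = 26/x
Cross multiply: 19 * x = 35 * 26
19x = 910
x = 910/19
x = 910/19

910/19


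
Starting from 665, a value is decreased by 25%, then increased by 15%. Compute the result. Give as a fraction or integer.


Start: 665
Step 1: decrease by 25% => multiply by 75/100
  665 * 75/100 = 1995/4
Step 2: increase by 15% => multiply by 115/100
  1995/4 * 115/100 = 9177/16
Final value = 9177/16

9177/16


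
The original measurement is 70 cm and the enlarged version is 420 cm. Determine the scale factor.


Original length = 70 cm
Scaled length = 420 cm
Scale factor = 420 / 70
= 6

6


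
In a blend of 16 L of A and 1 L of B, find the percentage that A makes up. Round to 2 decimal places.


Volume of A = 16 L
Volume of B = 1 L
Total volume = 16 + 1 = 17 L
Percentage of A = (16/17) * 100
= 94.12%

94.12


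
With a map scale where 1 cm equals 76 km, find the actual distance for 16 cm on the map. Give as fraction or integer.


Map scale: 1 cm = 76 km
Measured distance on map = 16 cm
Set up proportion: 16 * 76 / 1
= 1216 / 1
= 1216 km

1216


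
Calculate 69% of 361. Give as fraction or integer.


Compute 69% of 361
Convert percentage: 69% = 69/100
Multiply: 361 * 69/100
= 24909/100
= 24909/100

24909/100


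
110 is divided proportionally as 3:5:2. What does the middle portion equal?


Ratio = 3:5:2
Total parts = 3 + 5 + 2 = 10
Value per part = 110 / 10 = 11
First share = 3 * 11 = 33
Middle share = 5 * 11 = 55
Third share = 2 * 11 = 22

55


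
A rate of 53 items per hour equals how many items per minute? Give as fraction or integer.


Converting from per hour to per minute
Rate = 53 items per hour
Divide by 60: 53/60
= 53/60 items per minute

53/60


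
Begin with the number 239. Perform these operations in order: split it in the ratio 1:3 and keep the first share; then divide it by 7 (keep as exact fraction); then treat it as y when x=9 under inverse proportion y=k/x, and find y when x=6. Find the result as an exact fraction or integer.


Start with 239.
Step 1: Split 1:3, first share = 239 * 1/4 = 239/4
Step 2: Divide by 7: 239/4 / 7 = 239/28
Step 3: Inverse prop: k = (239/28)*9; new y = k/6 = 239/28*9/6 = 717/56
Final result = 717/56

717/56


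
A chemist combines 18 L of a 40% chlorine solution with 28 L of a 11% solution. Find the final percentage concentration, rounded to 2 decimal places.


Solute in mixture 1 = 40% of 18 L = 18*40/100 = 36/5 L
Solute in mixture 2 = 11% of 28 L = 28*11/100 = 77/25 L
Total solute = 36/5 + 77/25 = 257/25 L
Total volume = 18 + 28 = 46 L
Final concentration = 257/25/46 * 100 = 22.35%

22.35


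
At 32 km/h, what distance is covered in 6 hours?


Using distance = speed * time
Speed = 32 km/h
Time = 6 hours
Distance = 32 * 6
= 192 km

192


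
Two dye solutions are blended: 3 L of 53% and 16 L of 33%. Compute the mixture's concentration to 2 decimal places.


Solute in mixture 1 = 53% of 3 L = 3*53/100 = 159/100 L
Solute in mixture 2 = 33% of 16 L = 16*33/100 = 132/25 L
Total solute = 159/100 + 132/25 = 687/100 L
Total volume = 3 + 16 = 19 L
Final concentration = 687/100/19 * 100 = 36.16%

36.16


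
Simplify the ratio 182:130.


Find GCD(182, 130)
GCD = 26
Divide both by 26: 182/26 = 7, 130/26 = 5
Simplified ratio = 7:5

7:5


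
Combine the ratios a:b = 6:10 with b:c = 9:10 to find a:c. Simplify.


Given a:b = 6:10 and b:c = 9:10
Make b consistent. Multiply first ratio by 9: a:b = 54:90
Multiply second ratio by 10: b:c = 90:100
Now b = 90 in both, so a:b:c = 54:90:100
Therefore a:c = 54:100
Simplify by GCD: a:c = 27:50

27:50
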